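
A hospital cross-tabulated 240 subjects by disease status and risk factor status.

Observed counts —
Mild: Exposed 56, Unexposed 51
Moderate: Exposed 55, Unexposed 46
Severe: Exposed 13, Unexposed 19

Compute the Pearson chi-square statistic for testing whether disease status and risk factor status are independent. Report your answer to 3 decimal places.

1.896

Row totals: 107, 101, 32. Column totals: 124, 116. Grand total N = 240.
Expected counts (row total × column total / N):
  Mild, Exposed: 107×124/240 = 55.2833
  Mild, Unexposed: 107×116/240 = 51.7167
  Moderate, Exposed: 101×124/240 = 52.1833
  Moderate, Unexposed: 101×116/240 = 48.8167
  Severe, Exposed: 32×124/240 = 16.5333
  Severe, Unexposed: 32×116/240 = 15.4667
Contributions (O − E)²/E:
  (56 − 55.2833)²/55.2833 = 0.0093
  (51 − 51.7167)²/51.7167 = 0.0099
  (55 − 52.1833)²/52.1833 = 0.1520
  (46 − 48.8167)²/48.8167 = 0.1625
  (13 − 16.5333)²/16.5333 = 0.7551
  (19 − 15.4667)²/15.4667 = 0.8072
χ² = 0.0093 + 0.0099 + 0.1520 + 0.1625 + 0.7551 + 0.8072 = 1.896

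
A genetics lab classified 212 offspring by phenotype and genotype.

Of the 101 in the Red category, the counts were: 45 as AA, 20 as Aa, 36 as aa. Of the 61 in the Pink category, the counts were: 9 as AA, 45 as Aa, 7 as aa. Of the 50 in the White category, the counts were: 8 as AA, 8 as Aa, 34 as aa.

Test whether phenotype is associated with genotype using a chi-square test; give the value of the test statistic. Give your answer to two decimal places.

78.29

Row totals: 101, 61, 50. Column totals: 62, 73, 77. Grand total N = 212.
Expected counts (row total × column total / N):
  Red, AA: 101×62/212 = 29.5377
  Red, Aa: 101×73/212 = 34.7783
  Red, aa: 101×77/212 = 36.6840
  Pink, AA: 61×62/212 = 17.8396
  Pink, Aa: 61×73/212 = 21.0047
  Pink, aa: 61×77/212 = 22.1557
  White, AA: 50×62/212 = 14.6226
  White, Aa: 50×73/212 = 17.2170
  White, aa: 50×77/212 = 18.1604
Contributions (O − E)²/E:
  (45 − 29.5377)²/29.5377 = 8.0942
  (20 − 34.7783)²/34.7783 = 6.2797
  (36 − 36.6840)²/36.6840 = 0.0128
  (9 − 17.8396)²/17.8396 = 4.3801
  (45 − 21.0047)²/21.0047 = 27.4117
  (7 − 22.1557)²/22.1557 = 10.3673
  (8 − 14.6226)²/14.6226 = 2.9994
  (8 − 17.2170)²/17.2170 = 4.9343
  (34 − 18.1604)²/18.1604 = 13.8154
χ² = 8.0942 + 6.2797 + 0.0128 + 4.3801 + 27.4117 + 10.3673 + 2.9994 + 4.9343 + 13.8154 = 78.29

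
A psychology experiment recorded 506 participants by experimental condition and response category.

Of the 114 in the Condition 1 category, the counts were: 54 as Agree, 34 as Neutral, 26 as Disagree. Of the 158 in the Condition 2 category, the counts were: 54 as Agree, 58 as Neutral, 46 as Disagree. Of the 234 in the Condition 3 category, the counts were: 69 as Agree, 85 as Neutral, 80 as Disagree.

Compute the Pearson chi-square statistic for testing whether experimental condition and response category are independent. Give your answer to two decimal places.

Row totals: 114, 158, 234. Column totals: 177, 177, 152. Grand total N = 506.
Expected counts (row total × column total / N):
  Condition 1, Agree: 114×177/506 = 39.877
  Condition 1, Neutral: 114×177/506 = 39.877
  Condition 1, Disagree: 114×152/506 = 34.245
  Condition 2, Agree: 158×177/506 = 55.269
  Condition 2, Neutral: 158×177/506 = 55.269
  Condition 2, Disagree: 158×152/506 = 47.462
  Condition 3, Agree: 234×177/506 = 81.854
  Condition 3, Neutral: 234×177/506 = 81.854
  Condition 3, Disagree: 234×152/506 = 70.292
Contributions (O − E)²/E:
  (54 − 39.877)²/39.877 = 5.0019
  (34 − 39.877)²/39.877 = 0.8661
  (26 − 34.245)²/34.245 = 1.9851
  (54 − 55.269)²/55.269 = 0.0291
  (58 − 55.269)²/55.269 = 0.1349
  (46 − 47.462)²/47.462 = 0.0450
  (69 − 81.854)²/81.854 = 2.0185
  (85 − 81.854)²/81.854 = 0.1209
  (80 − 70.292)²/70.292 = 1.3408
χ² = 5.0019 + 0.8661 + 1.9851 + 0.0291 + 0.1349 + 0.0450 + 2.0185 + 0.1209 + 1.3408 = 11.54

11.54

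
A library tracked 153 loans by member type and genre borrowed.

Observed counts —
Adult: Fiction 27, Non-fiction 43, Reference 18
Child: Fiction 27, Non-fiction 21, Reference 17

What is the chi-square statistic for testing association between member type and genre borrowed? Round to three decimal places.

Row totals: 88, 65. Column totals: 54, 64, 35. Grand total N = 153.
Expected counts (row total × column total / N):
  Adult, Fiction: 88×54/153 = 31.0588
  Adult, Non-fiction: 88×64/153 = 36.8105
  Adult, Reference: 88×35/153 = 20.1307
  Child, Fiction: 65×54/153 = 22.9412
  Child, Non-fiction: 65×64/153 = 27.1895
  Child, Reference: 65×35/153 = 14.8693
Contributions (O − E)²/E:
  (27 − 31.0588)²/31.0588 = 0.5304
  (43 − 36.8105)²/36.8105 = 1.0407
  (18 − 20.1307)²/20.1307 = 0.2255
  (27 − 22.9412)²/22.9412 = 0.7181
  (21 − 27.1895)²/27.1895 = 1.4090
  (17 − 14.8693)²/14.8693 = 0.3053
χ² = 0.5304 + 1.0407 + 0.2255 + 0.7181 + 1.4090 + 0.3053 = 4.229

4.229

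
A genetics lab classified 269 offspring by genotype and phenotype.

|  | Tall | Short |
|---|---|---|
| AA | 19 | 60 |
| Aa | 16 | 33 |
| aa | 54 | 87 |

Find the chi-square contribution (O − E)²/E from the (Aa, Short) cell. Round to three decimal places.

0.001

Row total (Aa) = 49; column total (Short) = 180; N = 269.
Expected count E = 49 × 180 / 269 = 32.7881.
Contribution = (O − E)²/E = (33 − 32.7881)² / 32.7881 = 0.001.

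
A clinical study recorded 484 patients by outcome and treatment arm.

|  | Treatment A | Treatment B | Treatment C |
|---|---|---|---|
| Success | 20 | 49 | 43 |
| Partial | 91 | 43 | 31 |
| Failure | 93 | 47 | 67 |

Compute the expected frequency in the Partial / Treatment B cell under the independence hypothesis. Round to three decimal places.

Row total (Partial) = 165; column total (Treatment B) = 139; grand total N = 484.
Expected count = (row total × column total) / N = 165 × 139 / 484 = 47.386.

47.386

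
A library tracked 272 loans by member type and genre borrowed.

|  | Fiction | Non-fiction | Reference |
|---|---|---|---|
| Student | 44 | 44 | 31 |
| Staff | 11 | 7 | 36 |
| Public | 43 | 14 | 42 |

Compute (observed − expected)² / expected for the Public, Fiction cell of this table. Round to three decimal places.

Row total (Public) = 99; column total (Fiction) = 98; N = 272.
Expected count E = 99 × 98 / 272 = 35.6691.
Contribution = (O − E)²/E = (43 − 35.6691)² / 35.6691 = 1.507.

1.507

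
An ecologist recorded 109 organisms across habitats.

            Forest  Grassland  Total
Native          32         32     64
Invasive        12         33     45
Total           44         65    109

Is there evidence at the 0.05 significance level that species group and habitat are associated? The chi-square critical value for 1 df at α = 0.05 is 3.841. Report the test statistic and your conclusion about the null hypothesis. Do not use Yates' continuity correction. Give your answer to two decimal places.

Grand total N = 109.
Expected counts (row total × column total / N):
  Native, Forest: 64×44/109 = 25.835
  Native, Grassland: 64×65/109 = 38.165
  Invasive, Forest: 45×44/109 = 18.165
  Invasive, Grassland: 45×65/109 = 26.835
Contributions (O − E)²/E:
  (32 − 25.835)²/25.835 = 1.4712
  (32 − 38.165)²/38.165 = 0.9959
  (12 − 18.165)²/18.165 = 2.0923
  (33 − 26.835)²/26.835 = 1.4163
χ² = 1.4712 + 0.9959 + 2.0923 + 1.4163 = 5.98
df = (2−1)(2−1) = 1. Since 5.98 > 3.841, reject the null hypothesis of independence at α = 0.05.

5.98; reject H₀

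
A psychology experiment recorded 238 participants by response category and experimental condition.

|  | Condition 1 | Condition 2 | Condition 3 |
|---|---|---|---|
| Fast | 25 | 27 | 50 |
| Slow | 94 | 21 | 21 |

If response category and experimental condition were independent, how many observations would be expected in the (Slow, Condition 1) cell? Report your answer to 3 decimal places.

68.000

Row total (Slow) = 136; column total (Condition 1) = 119; grand total N = 238.
Expected count = (row total × column total) / N = 136 × 119 / 238 = 68.000.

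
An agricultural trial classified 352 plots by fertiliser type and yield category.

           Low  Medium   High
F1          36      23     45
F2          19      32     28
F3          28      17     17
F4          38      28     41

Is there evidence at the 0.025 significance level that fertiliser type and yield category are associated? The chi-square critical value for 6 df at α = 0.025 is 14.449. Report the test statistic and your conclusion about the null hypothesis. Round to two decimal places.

Row totals: 104, 79, 62, 107. Column totals: 121, 100, 131. Grand total N = 352.
Expected counts (row total × column total / N):
  F1, Low: 104×121/352 = 35.7500
  F1, Medium: 104×100/352 = 29.5455
  F1, High: 104×131/352 = 38.7045
  F2, Low: 79×121/352 = 27.1562
  F2, Medium: 79×100/352 = 22.4432
  F2, High: 79×131/352 = 29.4006
  F3, Low: 62×121/352 = 21.3125
  F3, Medium: 62×100/352 = 17.6136
  F3, High: 62×131/352 = 23.0739
  F4, Low: 107×121/352 = 36.7812
  F4, Medium: 107×100/352 = 30.3977
  F4, High: 107×131/352 = 39.8210
Contributions (O − E)²/E:
  (36 − 35.7500)²/35.7500 = 0.0017
  (23 − 29.5455)²/29.5455 = 1.4501
  (45 − 38.7045)²/38.7045 = 1.0240
  (19 − 27.1562)²/27.1562 = 2.4497
  (32 − 22.4432)²/22.4432 = 4.0695
  (28 − 29.4006)²/29.4006 = 0.0667
  (28 − 21.3125)²/21.3125 = 2.0984
  (17 − 17.6136)²/17.6136 = 0.0214
  (17 − 23.0739)²/23.0739 = 1.5989
  (38 − 36.7812)²/36.7812 = 0.0404
  (28 − 30.3977)²/30.3977 = 0.1891
  (41 − 39.8210)²/39.8210 = 0.0349
χ² = 0.0017 + 1.4501 + 1.0240 + 2.4497 + 4.0695 + 0.0667 + 2.0984 + 0.0214 + 1.5989 + 0.0404 + 0.1891 + 0.0349 = 13.04
df = (4−1)(3−1) = 6. Since 13.04 < 14.449, fail to reject the null hypothesis of independence at α = 0.025.

13.04; fail to reject H₀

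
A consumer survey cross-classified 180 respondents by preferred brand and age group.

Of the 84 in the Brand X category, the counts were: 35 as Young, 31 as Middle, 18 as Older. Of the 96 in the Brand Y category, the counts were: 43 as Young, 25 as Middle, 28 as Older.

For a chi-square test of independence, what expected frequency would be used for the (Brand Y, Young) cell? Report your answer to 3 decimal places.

Row total (Brand Y) = 96; column total (Young) = 78; grand total N = 180.
Expected count = (row total × column total) / N = 96 × 78 / 180 = 41.600.

41.600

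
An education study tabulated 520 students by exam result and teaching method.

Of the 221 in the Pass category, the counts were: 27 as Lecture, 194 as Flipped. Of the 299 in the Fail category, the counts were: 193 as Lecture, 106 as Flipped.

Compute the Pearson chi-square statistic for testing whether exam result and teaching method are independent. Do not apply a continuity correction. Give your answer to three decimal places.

142.576

Row totals: 221, 299. Column totals: 220, 300. Grand total N = 520.
Expected counts (row total × column total / N):
  Pass, Lecture: 221×220/520 = 93.5000
  Pass, Flipped: 221×300/520 = 127.5000
  Fail, Lecture: 299×220/520 = 126.5000
  Fail, Flipped: 299×300/520 = 172.5000
Contributions (O − E)²/E:
  (27 − 93.5000)²/93.5000 = 47.2968
  (194 − 127.5000)²/127.5000 = 34.6843
  (193 − 126.5000)²/126.5000 = 34.9585
  (106 − 172.5000)²/172.5000 = 25.6362
χ² = 47.2968 + 34.6843 + 34.9585 + 25.6362 = 142.576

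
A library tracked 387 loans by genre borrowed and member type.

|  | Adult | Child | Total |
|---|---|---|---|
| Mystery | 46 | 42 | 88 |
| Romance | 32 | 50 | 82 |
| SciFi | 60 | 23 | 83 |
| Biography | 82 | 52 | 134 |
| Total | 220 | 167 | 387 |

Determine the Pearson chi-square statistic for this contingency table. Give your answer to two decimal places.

Grand total N = 387.
Expected counts (row total × column total / N):
  Mystery, Adult: 88×220/387 = 50.026
  Mystery, Child: 88×167/387 = 37.974
  Romance, Adult: 82×220/387 = 46.615
  Romance, Child: 82×167/387 = 35.385
  SciFi, Adult: 83×220/387 = 47.183
  SciFi, Child: 83×167/387 = 35.817
  Biography, Adult: 134×220/387 = 76.176
  Biography, Child: 134×167/387 = 57.824
Contributions (O − E)²/E:
  (46 − 50.026)²/50.026 = 0.3240
  (42 − 37.974)²/37.974 = 0.4268
  (32 − 46.615)²/46.615 = 4.5822
  (50 − 35.385)²/35.385 = 6.0364
  (60 − 47.183)²/47.183 = 3.4817
  (23 − 35.817)²/35.817 = 4.5865
  (82 − 76.176)²/76.176 = 0.4453
  (52 − 57.824)²/57.824 = 0.5866
χ² = 0.3240 + 0.4268 + 4.5822 + 6.0364 + 3.4817 + 4.5865 + 0.4453 + 0.5866 = 20.47

20.47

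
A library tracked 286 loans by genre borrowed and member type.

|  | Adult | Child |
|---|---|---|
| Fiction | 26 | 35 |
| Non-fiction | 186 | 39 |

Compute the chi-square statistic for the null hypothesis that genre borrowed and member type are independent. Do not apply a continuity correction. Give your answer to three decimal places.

40.122

Row totals: 61, 225. Column totals: 212, 74. Grand total N = 286.
Expected counts (row total × column total / N):
  Fiction, Adult: 61×212/286 = 45.2168
  Fiction, Child: 61×74/286 = 15.7832
  Non-fiction, Adult: 225×212/286 = 166.7832
  Non-fiction, Child: 225×74/286 = 58.2168
Contributions (O − E)²/E:
  (26 − 45.2168)²/45.2168 = 8.1670
  (35 − 15.7832)²/15.7832 = 23.3974
  (186 − 166.7832)²/166.7832 = 2.2142
  (39 − 58.2168)²/58.2168 = 6.3433
χ² = 8.1670 + 23.3974 + 2.2142 + 6.3433 = 40.122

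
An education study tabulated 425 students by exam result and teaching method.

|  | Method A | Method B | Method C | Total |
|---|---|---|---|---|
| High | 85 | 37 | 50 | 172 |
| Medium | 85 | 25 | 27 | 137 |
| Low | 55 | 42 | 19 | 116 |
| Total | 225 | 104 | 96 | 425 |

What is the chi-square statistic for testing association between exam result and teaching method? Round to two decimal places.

Grand total N = 425.
Expected counts (row total × column total / N):
  High, Method A: 172×225/425 = 91.059
  High, Method B: 172×104/425 = 42.089
  High, Method C: 172×96/425 = 38.852
  Medium, Method A: 137×225/425 = 72.529
  Medium, Method B: 137×104/425 = 33.525
  Medium, Method C: 137×96/425 = 30.946
  Low, Method A: 116×225/425 = 61.412
  Low, Method B: 116×104/425 = 28.386
  Low, Method C: 116×96/425 = 26.202
Contributions (O − E)²/E:
  (85 − 91.059)²/91.059 = 0.4032
  (37 − 42.089)²/42.089 = 0.6153
  (50 − 38.852)²/38.852 = 3.1988
  (85 − 72.529)²/72.529 = 2.1443
  (25 − 33.525)²/33.525 = 2.1678
  (27 − 30.946)²/30.946 = 0.5032
  (55 − 61.412)²/61.412 = 0.6695
  (42 − 28.386)²/28.386 = 6.5293
  (19 − 26.202)²/26.202 = 1.9796
χ² = 0.4032 + 0.6153 + 3.1988 + 2.1443 + 2.1678 + 0.5032 + 0.6695 + 6.5293 + 1.9796 = 18.21

18.21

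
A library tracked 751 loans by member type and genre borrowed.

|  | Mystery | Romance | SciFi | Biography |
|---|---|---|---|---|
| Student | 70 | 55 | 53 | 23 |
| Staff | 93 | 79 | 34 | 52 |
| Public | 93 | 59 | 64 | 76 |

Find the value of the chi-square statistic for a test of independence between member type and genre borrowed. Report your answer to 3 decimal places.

29.979

Row totals: 201, 258, 292. Column totals: 256, 193, 151, 151. Grand total N = 751.
Expected counts (row total × column total / N):
  Student, Mystery: 201×256/751 = 68.5166
  Student, Romance: 201×193/751 = 51.6551
  Student, SciFi: 201×151/751 = 40.4141
  Student, Biography: 201×151/751 = 40.4141
  Staff, Mystery: 258×256/751 = 87.9467
  Staff, Romance: 258×193/751 = 66.3036
  Staff, SciFi: 258×151/751 = 51.8748
  Staff, Biography: 258×151/751 = 51.8748
  Public, Mystery: 292×256/751 = 99.5366
  Public, Romance: 292×193/751 = 75.0413
  Public, SciFi: 292×151/751 = 58.7111
  Public, Biography: 292×151/751 = 58.7111
Contributions (O − E)²/E:
  (70 − 68.5166)²/68.5166 = 0.0321
  (55 − 51.6551)²/51.6551 = 0.2166
  (53 − 40.4141)²/40.4141 = 3.9195
  (23 − 40.4141)²/40.4141 = 7.5036
  (93 − 87.9467)²/87.9467 = 0.2904
  (79 − 66.3036)²/66.3036 = 2.4312
  (34 − 51.8748)²/51.8748 = 6.1592
  (52 − 51.8748)²/51.8748 = 0.0003
  (93 − 99.5366)²/99.5366 = 0.4293
  (59 − 75.0413)²/75.0413 = 3.4291
  (64 − 58.7111)²/58.7111 = 0.4764
  (76 − 58.7111)²/58.7111 = 5.0911
χ² = 0.0321 + 0.2166 + 3.9195 + 7.5036 + 0.2904 + 2.4312 + 6.1592 + 0.0003 + 0.4293 + 3.4291 + 0.4764 + 5.0911 = 29.979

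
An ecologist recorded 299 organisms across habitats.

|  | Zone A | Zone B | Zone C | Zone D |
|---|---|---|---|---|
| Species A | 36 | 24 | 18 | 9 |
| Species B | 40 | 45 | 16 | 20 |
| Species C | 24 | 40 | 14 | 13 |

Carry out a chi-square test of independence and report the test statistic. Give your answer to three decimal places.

9.480

Row totals: 87, 121, 91. Column totals: 100, 109, 48, 42. Grand total N = 299.
Expected counts (row total × column total / N):
  Species A, Zone A: 87×100/299 = 29.09699
  Species A, Zone B: 87×109/299 = 31.71572
  Species A, Zone C: 87×48/299 = 13.96656
  Species A, Zone D: 87×42/299 = 12.22074
  Species B, Zone A: 121×100/299 = 40.46823
  Species B, Zone B: 121×109/299 = 44.11037
  Species B, Zone C: 121×48/299 = 19.42475
  Species B, Zone D: 121×42/299 = 16.99666
  Species C, Zone A: 91×100/299 = 30.43478
  Species C, Zone B: 91×109/299 = 33.17391
  Species C, Zone C: 91×48/299 = 14.60870
  Species C, Zone D: 91×42/299 = 12.78261
Contributions (O − E)²/E:
  (36 − 29.09699)²/29.09699 = 1.6377
  (24 − 31.71572)²/31.71572 = 1.8771
  (18 − 13.96656)²/13.96656 = 1.1648
  (9 − 12.22074)²/12.22074 = 0.8488
  (40 − 40.46823)²/40.46823 = 0.0054
  (45 − 44.11037)²/44.11037 = 0.0179
  (16 − 19.42475)²/19.42475 = 0.6038
  (20 − 16.99666)²/16.99666 = 0.5307
  (24 − 30.43478)²/30.43478 = 1.3605
  (40 − 33.17391)²/33.17391 = 1.4046
  (14 − 14.60870)²/14.60870 = 0.0254
  (13 − 12.78261)²/12.78261 = 0.0037
χ² = 1.6377 + 1.8771 + 1.1648 + 0.8488 + 0.0054 + 0.0179 + 0.6038 + 0.5307 + 1.3605 + 1.4046 + 0.0254 + 0.0037 = 9.480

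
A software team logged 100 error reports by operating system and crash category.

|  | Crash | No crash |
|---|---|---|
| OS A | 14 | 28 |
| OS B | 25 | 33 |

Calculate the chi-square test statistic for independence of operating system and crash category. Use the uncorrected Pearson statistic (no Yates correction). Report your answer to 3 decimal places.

Row totals: 42, 58. Column totals: 39, 61. Grand total N = 100.
Expected counts (row total × column total / N):
  OS A, Crash: 42×39/100 = 16.3800
  OS A, No crash: 42×61/100 = 25.6200
  OS B, Crash: 58×39/100 = 22.6200
  OS B, No crash: 58×61/100 = 35.3800
Contributions (O − E)²/E:
  (14 − 16.3800)²/16.3800 = 0.3458
  (28 − 25.6200)²/25.6200 = 0.2211
  (25 − 22.6200)²/22.6200 = 0.2504
  (33 − 35.3800)²/35.3800 = 0.1601
χ² = 0.3458 + 0.2211 + 0.2504 + 0.1601 = 0.977

0.977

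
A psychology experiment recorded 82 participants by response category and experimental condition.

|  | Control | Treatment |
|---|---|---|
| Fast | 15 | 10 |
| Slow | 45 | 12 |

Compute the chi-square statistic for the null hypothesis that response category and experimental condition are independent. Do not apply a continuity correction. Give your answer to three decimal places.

3.178

Row totals: 25, 57. Column totals: 60, 22. Grand total N = 82.
Expected counts (row total × column total / N):
  Fast, Control: 25×60/82 = 18.2927
  Fast, Treatment: 25×22/82 = 6.7073
  Slow, Control: 57×60/82 = 41.7073
  Slow, Treatment: 57×22/82 = 15.2927
Contributions (O − E)²/E:
  (15 − 18.2927)²/18.2927 = 0.5927
  (10 − 6.7073)²/6.7073 = 1.6164
  (45 − 41.7073)²/41.7073 = 0.2600
  (12 − 15.2927)²/15.2927 = 0.7090
χ² = 0.5927 + 1.6164 + 0.2600 + 0.7090 = 3.178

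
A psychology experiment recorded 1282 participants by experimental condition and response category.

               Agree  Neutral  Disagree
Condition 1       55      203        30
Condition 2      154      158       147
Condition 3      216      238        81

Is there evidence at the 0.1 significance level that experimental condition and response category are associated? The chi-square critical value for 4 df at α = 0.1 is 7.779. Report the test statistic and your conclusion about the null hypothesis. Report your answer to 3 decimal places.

128.240; reject H₀

Row totals: 288, 459, 535. Column totals: 425, 599, 258. Grand total N = 1282.
Expected counts (row total × column total / N):
  Condition 1, Agree: 288×425/1282 = 95.4758
  Condition 1, Neutral: 288×599/1282 = 134.5647
  Condition 1, Disagree: 288×258/1282 = 57.9594
  Condition 2, Agree: 459×425/1282 = 152.1646
  Condition 2, Neutral: 459×599/1282 = 214.4626
  Condition 2, Disagree: 459×258/1282 = 92.3729
  Condition 3, Agree: 535×425/1282 = 177.3596
  Condition 3, Neutral: 535×599/1282 = 249.9727
  Condition 3, Disagree: 535×258/1282 = 107.6677
Contributions (O − E)²/E:
  (55 − 95.4758)²/95.4758 = 17.1592
  (203 − 134.5647)²/134.5647 = 34.8040
  (30 − 57.9594)²/57.9594 = 13.4875
  (154 − 152.1646)²/152.1646 = 0.0221
  (158 − 214.4626)²/214.4626 = 14.8652
  (147 − 92.3729)²/92.3729 = 32.3051
  (216 − 177.3596)²/177.3596 = 8.4184
  (238 − 249.9727)²/249.9727 = 0.5734
  (81 − 107.6677)²/107.6677 = 6.6052
χ² = 17.1592 + 34.8040 + 13.4875 + 0.0221 + 14.8652 + 32.3051 + 8.4184 + 0.5734 + 6.6052 = 128.240
df = (3−1)(3−1) = 4. Since 128.240 > 7.779, reject the null hypothesis of independence at α = 0.1.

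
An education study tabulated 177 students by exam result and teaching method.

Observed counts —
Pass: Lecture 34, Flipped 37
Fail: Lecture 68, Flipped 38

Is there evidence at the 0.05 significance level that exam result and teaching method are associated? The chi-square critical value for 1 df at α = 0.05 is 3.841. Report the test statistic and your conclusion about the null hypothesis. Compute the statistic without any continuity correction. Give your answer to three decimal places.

Row totals: 71, 106. Column totals: 102, 75. Grand total N = 177.
Expected counts (row total × column total / N):
  Pass, Lecture: 71×102/177 = 40.9153
  Pass, Flipped: 71×75/177 = 30.0847
  Fail, Lecture: 106×102/177 = 61.0847
  Fail, Flipped: 106×75/177 = 44.9153
Contributions (O − E)²/E:
  (34 − 40.9153)²/40.9153 = 1.1688
  (37 − 30.0847)²/30.0847 = 1.5896
  (68 − 61.0847)²/61.0847 = 0.7829
  (38 − 44.9153)²/44.9153 = 1.0647
χ² = 1.1688 + 1.5896 + 0.7829 + 1.0647 = 4.606
df = (2−1)(2−1) = 1. Since 4.606 > 3.841, reject the null hypothesis of independence at α = 0.05.

4.606; reject H₀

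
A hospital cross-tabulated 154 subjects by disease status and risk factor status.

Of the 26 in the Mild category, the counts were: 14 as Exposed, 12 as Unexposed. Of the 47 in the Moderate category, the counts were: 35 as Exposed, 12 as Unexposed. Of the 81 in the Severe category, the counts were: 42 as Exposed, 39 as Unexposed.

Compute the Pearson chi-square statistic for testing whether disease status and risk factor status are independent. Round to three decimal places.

Row totals: 26, 47, 81. Column totals: 91, 63. Grand total N = 154.
Expected counts (row total × column total / N):
  Mild, Exposed: 26×91/154 = 15.3636
  Mild, Unexposed: 26×63/154 = 10.6364
  Moderate, Exposed: 47×91/154 = 27.7727
  Moderate, Unexposed: 47×63/154 = 19.2273
  Severe, Exposed: 81×91/154 = 47.8636
  Severe, Unexposed: 81×63/154 = 33.1364
Contributions (O − E)²/E:
  (14 − 15.3636)²/15.3636 = 0.1210
  (12 − 10.6364)²/10.6364 = 0.1748
  (35 − 27.7727)²/27.7727 = 1.8808
  (12 − 19.2273)²/19.2273 = 2.7167
  (42 − 47.8636)²/47.8636 = 0.7183
  (39 − 33.1364)²/33.1364 = 1.0376
χ² = 0.1210 + 0.1748 + 1.8808 + 2.7167 + 0.7183 + 1.0376 = 6.649

6.649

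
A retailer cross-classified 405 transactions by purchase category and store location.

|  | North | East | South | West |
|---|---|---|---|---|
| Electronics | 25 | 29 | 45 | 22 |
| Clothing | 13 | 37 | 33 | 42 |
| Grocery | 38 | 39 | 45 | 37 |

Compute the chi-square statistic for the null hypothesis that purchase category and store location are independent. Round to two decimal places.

16.95

Row totals: 121, 125, 159. Column totals: 76, 105, 123, 101. Grand total N = 405.
Expected counts (row total × column total / N):
  Electronics, North: 121×76/405 = 22.7062
  Electronics, East: 121×105/405 = 31.3704
  Electronics, South: 121×123/405 = 36.7481
  Electronics, West: 121×101/405 = 30.1753
  Clothing, North: 125×76/405 = 23.4568
  Clothing, East: 125×105/405 = 32.4074
  Clothing, South: 125×123/405 = 37.9630
  Clothing, West: 125×101/405 = 31.1728
  Grocery, North: 159×76/405 = 29.8370
  Grocery, East: 159×105/405 = 41.2222
  Grocery, South: 159×123/405 = 48.2889
  Grocery, West: 159×101/405 = 39.6519
Contributions (O − E)²/E:
  (25 − 22.7062)²/22.7062 = 0.2317
  (29 − 31.3704)²/31.3704 = 0.1791
  (45 − 36.7481)²/36.7481 = 1.8530
  (22 − 30.1753)²/30.1753 = 2.2149
  (13 − 23.4568)²/23.4568 = 4.6615
  (37 − 32.4074)²/32.4074 = 0.6508
  (33 − 37.9630)²/37.9630 = 0.6488
  (42 − 31.1728)²/31.1728 = 3.7606
  (38 − 29.8370)²/29.8370 = 2.2333
  (39 − 41.2222)²/41.2222 = 0.1198
  (45 − 48.2889)²/48.2889 = 0.2240
  (37 − 39.6519)²/39.6519 = 0.1774
χ² = 0.2317 + 0.1791 + 1.8530 + 2.2149 + 4.6615 + 0.6508 + 0.6488 + 3.7606 + 2.2333 + 0.1198 + 0.2240 + 0.1774 = 16.95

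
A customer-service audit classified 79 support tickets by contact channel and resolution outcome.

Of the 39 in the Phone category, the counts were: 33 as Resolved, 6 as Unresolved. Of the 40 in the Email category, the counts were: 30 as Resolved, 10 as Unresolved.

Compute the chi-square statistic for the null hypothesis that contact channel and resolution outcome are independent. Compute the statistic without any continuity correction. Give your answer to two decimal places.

Row totals: 39, 40. Column totals: 63, 16. Grand total N = 79.
Expected counts (row total × column total / N):
  Phone, Resolved: 39×63/79 = 31.101
  Phone, Unresolved: 39×16/79 = 7.899
  Email, Resolved: 40×63/79 = 31.899
  Email, Unresolved: 40×16/79 = 8.101
Contributions (O − E)²/E:
  (33 − 31.101)²/31.101 = 0.1160
  (6 − 7.899)²/7.899 = 0.4565
  (30 − 31.899)²/31.899 = 0.1131
  (10 − 8.101)²/8.101 = 0.4452
χ² = 0.1160 + 0.4565 + 0.1131 + 0.4452 = 1.13

1.13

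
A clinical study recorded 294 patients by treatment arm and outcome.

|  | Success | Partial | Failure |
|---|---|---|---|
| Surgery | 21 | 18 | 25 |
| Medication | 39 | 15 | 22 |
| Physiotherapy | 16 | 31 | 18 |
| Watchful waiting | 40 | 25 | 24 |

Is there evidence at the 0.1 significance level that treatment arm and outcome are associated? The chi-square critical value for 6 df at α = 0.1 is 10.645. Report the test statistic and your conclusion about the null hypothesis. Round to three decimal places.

Row totals: 64, 76, 65, 89. Column totals: 116, 89, 89. Grand total N = 294.
Expected counts (row total × column total / N):
  Surgery, Success: 64×116/294 = 25.2517
  Surgery, Partial: 64×89/294 = 19.3741
  Surgery, Failure: 64×89/294 = 19.3741
  Medication, Success: 76×116/294 = 29.9864
  Medication, Partial: 76×89/294 = 23.0068
  Medication, Failure: 76×89/294 = 23.0068
  Physiotherapy, Success: 65×116/294 = 25.6463
  Physiotherapy, Partial: 65×89/294 = 19.6769
  Physiotherapy, Failure: 65×89/294 = 19.6769
  Watchful waiting, Success: 89×116/294 = 35.1156
  Watchful waiting, Partial: 89×89/294 = 26.9422
  Watchful waiting, Failure: 89×89/294 = 26.9422
Contributions (O − E)²/E:
  (21 − 25.2517)²/25.2517 = 0.7159
  (18 − 19.3741)²/19.3741 = 0.0975
  (25 − 19.3741)²/19.3741 = 1.6337
  (39 − 29.9864)²/29.9864 = 2.7094
  (15 − 23.0068)²/23.0068 = 2.7865
  (22 − 23.0068)²/23.0068 = 0.0441
  (16 − 25.6463)²/25.6463 = 3.6282
  (31 − 19.6769)²/19.6769 = 6.5159
  (18 − 19.6769)²/19.6769 = 0.1429
  (40 − 35.1156)²/35.1156 = 0.6794
  (25 − 26.9422)²/26.9422 = 0.1400
  (24 − 26.9422)²/26.9422 = 0.3213
χ² = 0.7159 + 0.0975 + 1.6337 + 2.7094 + 2.7865 + 0.0441 + 3.6282 + 6.5159 + 0.1429 + 0.6794 + 0.1400 + 0.3213 = 19.415
df = (4−1)(3−1) = 6. Since 19.415 > 10.645, reject the null hypothesis of independence at α = 0.1.

19.415; reject H₀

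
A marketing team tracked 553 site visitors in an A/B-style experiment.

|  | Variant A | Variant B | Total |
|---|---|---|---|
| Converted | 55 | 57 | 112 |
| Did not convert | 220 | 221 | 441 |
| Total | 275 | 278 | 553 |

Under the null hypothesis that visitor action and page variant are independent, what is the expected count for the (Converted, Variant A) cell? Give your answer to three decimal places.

Row total (Converted) = 112; column total (Variant A) = 275; grand total N = 553.
Expected count = (row total × column total) / N = 112 × 275 / 553 = 55.696.

55.696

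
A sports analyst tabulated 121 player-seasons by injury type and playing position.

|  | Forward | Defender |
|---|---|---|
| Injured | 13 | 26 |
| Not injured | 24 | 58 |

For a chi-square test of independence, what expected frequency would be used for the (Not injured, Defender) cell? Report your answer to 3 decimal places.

56.926

Row total (Not injured) = 82; column total (Defender) = 84; grand total N = 121.
Expected count = (row total × column total) / N = 82 × 84 / 121 = 56.926.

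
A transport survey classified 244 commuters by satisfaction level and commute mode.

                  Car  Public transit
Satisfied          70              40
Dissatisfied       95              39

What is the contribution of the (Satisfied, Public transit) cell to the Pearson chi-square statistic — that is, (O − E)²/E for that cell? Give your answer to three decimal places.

Row total (Satisfied) = 110; column total (Public transit) = 79; N = 244.
Expected count E = 110 × 79 / 244 = 35.6148.
Contribution = (O − E)²/E = (40 − 35.6148)² / 35.6148 = 0.540.

0.540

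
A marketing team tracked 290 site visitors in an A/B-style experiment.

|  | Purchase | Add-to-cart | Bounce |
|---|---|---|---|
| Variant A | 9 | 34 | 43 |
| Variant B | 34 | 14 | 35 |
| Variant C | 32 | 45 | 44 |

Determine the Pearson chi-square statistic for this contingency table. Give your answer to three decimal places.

Row totals: 86, 83, 121. Column totals: 75, 93, 122. Grand total N = 290.
Expected counts (row total × column total / N):
  Variant A, Purchase: 86×75/290 = 22.2414
  Variant A, Add-to-cart: 86×93/290 = 27.5793
  Variant A, Bounce: 86×122/290 = 36.1793
  Variant B, Purchase: 83×75/290 = 21.4655
  Variant B, Add-to-cart: 83×93/290 = 26.6172
  Variant B, Bounce: 83×122/290 = 34.9172
  Variant C, Purchase: 121×75/290 = 31.2931
  Variant C, Add-to-cart: 121×93/290 = 38.8034
  Variant C, Bounce: 121×122/290 = 50.9034
Contributions (O − E)²/E:
  (9 − 22.2414)²/22.2414 = 7.8833
  (34 − 27.5793)²/27.5793 = 1.4948
  (43 − 36.1793)²/36.1793 = 1.2859
  (34 − 21.4655)²/21.4655 = 7.3194
  (14 − 26.6172)²/26.6172 = 5.9809
  (35 − 34.9172)²/34.9172 = 0.0002
  (32 − 31.2931)²/31.2931 = 0.0160
  (45 − 38.8034)²/38.8034 = 0.9895
  (44 − 50.9034)²/50.9034 = 0.9362
χ² = 7.8833 + 1.4948 + 1.2859 + 7.3194 + 5.9809 + 0.0002 + 0.0160 + 0.9895 + 0.9362 = 25.906

25.906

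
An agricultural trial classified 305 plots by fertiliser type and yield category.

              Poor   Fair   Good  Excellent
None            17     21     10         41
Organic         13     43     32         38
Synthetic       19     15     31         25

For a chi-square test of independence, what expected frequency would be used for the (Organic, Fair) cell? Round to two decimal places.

32.64

Row total (Organic) = 126; column total (Fair) = 79; grand total N = 305.
Expected count = (row total × column total) / N = 126 × 79 / 305 = 32.64.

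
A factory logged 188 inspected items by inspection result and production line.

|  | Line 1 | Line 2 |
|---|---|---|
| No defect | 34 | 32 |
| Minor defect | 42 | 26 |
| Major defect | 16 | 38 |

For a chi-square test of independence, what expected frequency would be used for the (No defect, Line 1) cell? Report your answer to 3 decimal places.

32.298

Row total (No defect) = 66; column total (Line 1) = 92; grand total N = 188.
Expected count = (row total × column total) / N = 66 × 92 / 188 = 32.298.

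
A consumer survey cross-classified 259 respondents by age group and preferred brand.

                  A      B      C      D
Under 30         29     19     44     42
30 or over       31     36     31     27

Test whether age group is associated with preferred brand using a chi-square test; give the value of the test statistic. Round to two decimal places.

Row totals: 134, 125. Column totals: 60, 55, 75, 69. Grand total N = 259.
Expected counts (row total × column total / N):
  Under 30, A: 134×60/259 = 31.042
  Under 30, B: 134×55/259 = 28.456
  Under 30, C: 134×75/259 = 38.803
  Under 30, D: 134×69/259 = 35.699
  30 or over, A: 125×60/259 = 28.958
  30 or over, B: 125×55/259 = 26.544
  30 or over, C: 125×75/259 = 36.197
  30 or over, D: 125×69/259 = 33.301
Contributions (O − E)²/E:
  (29 − 31.042)²/31.042 = 0.1343
  (19 − 28.456)²/28.456 = 3.1423
  (44 − 38.803)²/38.803 = 0.6960
  (42 − 35.699)²/35.699 = 1.1121
  (31 − 28.958)²/28.958 = 0.1440
  (36 − 26.544)²/26.544 = 3.3686
  (31 − 36.197)²/36.197 = 0.7462
  (27 − 33.301)²/33.301 = 1.1922
χ² = 0.1343 + 3.1423 + 0.6960 + 1.1121 + 0.1440 + 3.3686 + 0.7462 + 1.1922 = 10.54

10.54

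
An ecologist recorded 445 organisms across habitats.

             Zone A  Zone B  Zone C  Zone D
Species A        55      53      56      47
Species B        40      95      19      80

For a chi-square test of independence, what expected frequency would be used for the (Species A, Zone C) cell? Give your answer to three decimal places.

35.562

Row total (Species A) = 211; column total (Zone C) = 75; grand total N = 445.
Expected count = (row total × column total) / N = 211 × 75 / 445 = 35.562.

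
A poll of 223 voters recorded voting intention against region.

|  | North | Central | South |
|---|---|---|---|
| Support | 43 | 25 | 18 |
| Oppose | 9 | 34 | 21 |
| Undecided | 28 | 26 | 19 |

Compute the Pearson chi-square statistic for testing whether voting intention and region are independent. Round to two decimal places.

21.14

Row totals: 86, 64, 73. Column totals: 80, 85, 58. Grand total N = 223.
Expected counts (row total × column total / N):
  Support, North: 86×80/223 = 30.852
  Support, Central: 86×85/223 = 32.780
  Support, South: 86×58/223 = 22.368
  Oppose, North: 64×80/223 = 22.960
  Oppose, Central: 64×85/223 = 24.395
  Oppose, South: 64×58/223 = 16.646
  Undecided, North: 73×80/223 = 26.188
  Undecided, Central: 73×85/223 = 27.825
  Undecided, South: 73×58/223 = 18.987
Contributions (O − E)²/E:
  (43 − 30.852)²/30.852 = 4.7833
  (25 − 32.780)²/32.780 = 1.8465
  (18 − 22.368)²/22.368 = 0.8530
  (9 − 22.960)²/22.960 = 8.4879
  (34 − 24.395)²/24.395 = 3.7818
  (21 − 16.646)²/16.646 = 1.1389
  (28 − 26.188)²/26.188 = 0.1254
  (26 − 27.825)²/27.825 = 0.1197
  (19 − 18.987)²/18.987 = 0.0000
χ² = 4.7833 + 1.8465 + 0.8530 + 8.4879 + 3.7818 + 1.1389 + 0.1254 + 0.1197 + 0.0000 = 21.14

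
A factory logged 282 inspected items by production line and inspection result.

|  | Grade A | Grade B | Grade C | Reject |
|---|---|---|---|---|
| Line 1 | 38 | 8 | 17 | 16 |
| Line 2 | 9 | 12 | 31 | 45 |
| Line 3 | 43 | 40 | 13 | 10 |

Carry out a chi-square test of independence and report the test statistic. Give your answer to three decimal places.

83.891

Row totals: 79, 97, 106. Column totals: 90, 60, 61, 71. Grand total N = 282.
Expected counts (row total × column total / N):
  Line 1, Grade A: 79×90/282 = 25.2128
  Line 1, Grade B: 79×60/282 = 16.8085
  Line 1, Grade C: 79×61/282 = 17.0887
  Line 1, Reject: 79×71/282 = 19.8901
  Line 2, Grade A: 97×90/282 = 30.9574
  Line 2, Grade B: 97×60/282 = 20.6383
  Line 2, Grade C: 97×61/282 = 20.9823
  Line 2, Reject: 97×71/282 = 24.4220
  Line 3, Grade A: 106×90/282 = 33.8298
  Line 3, Grade B: 106×60/282 = 22.5532
  Line 3, Grade C: 106×61/282 = 22.9291
  Line 3, Reject: 106×71/282 = 26.6879
Contributions (O − E)²/E:
  (38 − 25.2128)²/25.2128 = 6.4853
  (8 − 16.8085)²/16.8085 = 4.6161
  (17 − 17.0887)²/17.0887 = 0.0005
  (16 − 19.8901)²/19.8901 = 0.7608
  (9 − 30.9574)²/30.9574 = 15.5739
  (12 − 20.6383)²/20.6383 = 3.6156
  (31 − 20.9823)²/20.9823 = 4.7828
  (45 − 24.4220)²/24.4220 = 17.3390
  (43 − 33.8298)²/33.8298 = 2.4858
  (40 − 22.5532)²/22.5532 = 13.4966
  (13 − 22.9291)²/22.9291 = 4.2996
  (10 − 26.6879)²/26.6879 = 10.4349
χ² = 6.4853 + 4.6161 + 0.0005 + 0.7608 + 15.5739 + 3.6156 + 4.7828 + 17.3390 + 2.4858 + 13.4966 + 4.2996 + 10.4349 = 83.891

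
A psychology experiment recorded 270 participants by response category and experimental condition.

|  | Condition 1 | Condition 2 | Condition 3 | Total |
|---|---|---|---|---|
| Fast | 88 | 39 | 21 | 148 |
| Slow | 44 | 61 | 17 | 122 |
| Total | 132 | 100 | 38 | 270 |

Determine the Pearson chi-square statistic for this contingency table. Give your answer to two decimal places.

17.59

Grand total N = 270.
Expected counts (row total × column total / N):
  Fast, Condition 1: 148×132/270 = 72.356
  Fast, Condition 2: 148×100/270 = 54.815
  Fast, Condition 3: 148×38/270 = 20.830
  Slow, Condition 1: 122×132/270 = 59.644
  Slow, Condition 2: 122×100/270 = 45.185
  Slow, Condition 3: 122×38/270 = 17.170
Contributions (O − E)²/E:
  (88 − 72.356)²/72.356 = 3.3824
  (39 − 54.815)²/54.815 = 4.5629
  (21 − 20.830)²/20.830 = 0.0014
  (44 − 59.644)²/59.644 = 4.1033
  (61 − 45.185)²/45.185 = 5.5353
  (17 − 17.170)²/17.170 = 0.0017
χ² = 3.3824 + 4.5629 + 0.0014 + 4.1033 + 5.5353 + 0.0017 = 17.59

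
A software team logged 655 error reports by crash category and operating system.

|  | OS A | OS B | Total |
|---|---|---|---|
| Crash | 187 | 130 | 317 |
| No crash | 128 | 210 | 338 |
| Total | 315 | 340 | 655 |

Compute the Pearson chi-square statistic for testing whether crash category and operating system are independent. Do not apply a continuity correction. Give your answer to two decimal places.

Grand total N = 655.
Expected counts (row total × column total / N):
  Crash, OS A: 317×315/655 = 152.450
  Crash, OS B: 317×340/655 = 164.550
  No crash, OS A: 338×315/655 = 162.550
  No crash, OS B: 338×340/655 = 175.450
Contributions (O − E)²/E:
  (187 − 152.450)²/152.450 = 7.8301
  (130 − 164.550)²/164.550 = 7.2543
  (128 − 162.550)²/162.550 = 7.3436
  (210 − 175.450)²/175.450 = 6.8037
χ² = 7.8301 + 7.2543 + 7.3436 + 6.8037 = 29.23

29.23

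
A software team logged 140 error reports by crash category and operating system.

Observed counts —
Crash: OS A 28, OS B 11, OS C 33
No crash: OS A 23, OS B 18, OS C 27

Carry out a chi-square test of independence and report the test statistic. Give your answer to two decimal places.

2.67

Row totals: 72, 68. Column totals: 51, 29, 60. Grand total N = 140.
Expected counts (row total × column total / N):
  Crash, OS A: 72×51/140 = 26.229
  Crash, OS B: 72×29/140 = 14.914
  Crash, OS C: 72×60/140 = 30.857
  No crash, OS A: 68×51/140 = 24.771
  No crash, OS B: 68×29/140 = 14.086
  No crash, OS C: 68×60/140 = 29.143
Contributions (O − E)²/E:
  (28 − 26.229)²/26.229 = 0.1196
  (11 − 14.914)²/14.914 = 1.0272
  (33 − 30.857)²/30.857 = 0.1488
  (23 − 24.771)²/24.771 = 0.1266
  (18 − 14.086)²/14.086 = 1.0876
  (27 − 29.143)²/29.143 = 0.1576
χ² = 0.1196 + 1.0272 + 0.1488 + 0.1266 + 1.0876 + 0.1576 = 2.67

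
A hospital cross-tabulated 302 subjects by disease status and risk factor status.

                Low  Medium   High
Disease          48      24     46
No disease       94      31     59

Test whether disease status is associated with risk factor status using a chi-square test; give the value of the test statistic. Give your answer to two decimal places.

3.13

Row totals: 118, 184. Column totals: 142, 55, 105. Grand total N = 302.
Expected counts (row total × column total / N):
  Disease, Low: 118×142/302 = 55.483
  Disease, Medium: 118×55/302 = 21.490
  Disease, High: 118×105/302 = 41.026
  No disease, Low: 184×142/302 = 86.517
  No disease, Medium: 184×55/302 = 33.510
  No disease, High: 184×105/302 = 63.974
Contributions (O − E)²/E:
  (48 − 55.483)²/55.483 = 1.0092
  (24 − 21.490)²/21.490 = 0.2932
  (46 − 41.026)²/41.026 = 0.6030
  (94 − 86.517)²/86.517 = 0.6472
  (31 − 33.510)²/33.510 = 0.1880
  (59 − 63.974)²/63.974 = 0.3867
χ² = 1.0092 + 0.2932 + 0.6030 + 0.6472 + 0.1880 + 0.3867 = 3.13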